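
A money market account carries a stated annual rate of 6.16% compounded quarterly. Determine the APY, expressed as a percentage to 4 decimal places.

6.3038%

EAR = (1 + 0.0616/4)^4 − 1.
= 1.063038 − 1 = 6.3038%.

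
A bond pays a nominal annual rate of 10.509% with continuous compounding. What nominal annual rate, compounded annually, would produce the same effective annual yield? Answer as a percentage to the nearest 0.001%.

EAR under continuous compounding: e^0.10509 − 1 = 0.110811.
Compounded annually, the equivalent nominal rate is the EAR itself: 11.081%.

11.081%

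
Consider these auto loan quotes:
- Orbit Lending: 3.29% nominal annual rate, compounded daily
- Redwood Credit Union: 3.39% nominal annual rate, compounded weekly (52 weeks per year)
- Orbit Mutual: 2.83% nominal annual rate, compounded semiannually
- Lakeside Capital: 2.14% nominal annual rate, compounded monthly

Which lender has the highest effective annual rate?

Orbit Lending: (1 + 0.0329/365)^365 − 1 = 3.345%
Redwood Credit Union: (1 + 0.0339/52)^52 − 1 = 3.447%
Orbit Mutual: (1 + 0.0283/2)^2 − 1 = 2.850%
Lakeside Capital: (1 + 0.0214/12)^12 − 1 = 2.161%
The highest effective annual rate is Redwood Credit Union at 3.447%.

Redwood Credit Union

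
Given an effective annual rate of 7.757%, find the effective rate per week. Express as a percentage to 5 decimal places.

The per-week rate i satisfies (1 + i)^52 = 1 + 0.07757.
i = 1.07757^(1/52) − 1 = 0.0014377 = 0.14377%.

0.14377%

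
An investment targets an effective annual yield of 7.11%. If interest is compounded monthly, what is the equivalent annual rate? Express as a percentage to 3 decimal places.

(1 + r/12)^12 − 1 = 0.0711, so 1 + r/12 = 1.0711^(1/12).
r/12 = 0.005740, so r = 0.068883 = 6.888%.

6.888%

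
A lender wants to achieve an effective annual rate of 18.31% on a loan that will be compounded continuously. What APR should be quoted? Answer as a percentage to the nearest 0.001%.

Continuous: nominal r satisfies e^r − 1 = 0.1831.
r = ln(1 + 0.1831) = ln(1.1831) = 0.168138 = 16.814%.

16.814%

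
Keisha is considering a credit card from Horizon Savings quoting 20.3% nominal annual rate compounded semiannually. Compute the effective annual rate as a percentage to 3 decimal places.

21.330%

EAR = (1 + 0.203/2)^2 − 1.
= (1 + 0.101500)^2 − 1 = 1.213302 − 1 = 21.330%.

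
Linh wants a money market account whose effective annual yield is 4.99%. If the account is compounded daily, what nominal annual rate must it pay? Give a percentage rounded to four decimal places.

4.8698%

(1 + r/365)^365 − 1 = 0.0499, so 1 + r/365 = 1.0499^(1/365).
r/365 = 0.000133, so r = 0.048698 = 4.8698%.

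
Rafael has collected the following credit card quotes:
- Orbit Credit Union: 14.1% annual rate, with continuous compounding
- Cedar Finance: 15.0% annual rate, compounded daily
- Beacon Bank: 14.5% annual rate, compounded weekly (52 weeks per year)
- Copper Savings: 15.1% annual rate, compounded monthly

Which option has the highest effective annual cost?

Orbit Credit Union: e^0.141 − 1 = 15.142%
Cedar Finance: (1 + 0.150/365)^365 − 1 = 16.180%
Beacon Bank: (1 + 0.145/52)^52 − 1 = 15.581%
Copper Savings: (1 + 0.151/12)^12 − 1 = 16.190%
The highest effective annual rate is Copper Savings at 16.190%.

Copper Savings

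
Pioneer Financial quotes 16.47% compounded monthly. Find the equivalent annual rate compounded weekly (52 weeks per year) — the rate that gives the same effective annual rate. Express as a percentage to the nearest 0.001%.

16.384%

EAR = (1 + 0.1647/12)^12 − 1 = 0.177720.
Solve (1 + r/52)^52 = 1.177720: r/52 = 1.177720^(1/52) − 1 = 0.003151, so r = 0.163838 = 16.384%.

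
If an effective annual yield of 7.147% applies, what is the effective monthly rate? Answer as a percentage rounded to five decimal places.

0.57692%

The per-month rate i satisfies (1 + i)^12 = 1 + 0.07147.
i = 1.07147^(1/12) − 1 = 0.0057692 = 0.57692%.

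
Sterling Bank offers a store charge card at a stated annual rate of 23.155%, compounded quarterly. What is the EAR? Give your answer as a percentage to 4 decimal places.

25.2443%

EAR = (1 + 0.23155/4)^4 − 1.
= 1.252443 − 1 = 25.2443%.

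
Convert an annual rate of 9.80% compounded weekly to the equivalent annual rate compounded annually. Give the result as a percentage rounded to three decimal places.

10.286%

EAR = (1 + 0.0980/52)^52 − 1 = 0.102861.
Compounded annually, the equivalent nominal rate is the EAR itself: 10.286%.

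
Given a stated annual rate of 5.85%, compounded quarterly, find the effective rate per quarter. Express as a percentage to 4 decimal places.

1.4625%

With a nominal annual rate compounded quarterly, the periodic rate is the nominal rate divided by 4.
i = 0.0585 / 4 = 0.0146250 = 1.4625%.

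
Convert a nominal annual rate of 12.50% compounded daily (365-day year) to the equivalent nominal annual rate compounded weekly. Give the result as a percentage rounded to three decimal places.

EAR = (1 + 0.1250/365)^365 − 1 = 0.133124.
Solve (1 + r/52)^52 = 1.133124: r/52 = 1.133124^(1/52) − 1 = 0.002406, so r = 0.125129 = 12.513%.

12.513%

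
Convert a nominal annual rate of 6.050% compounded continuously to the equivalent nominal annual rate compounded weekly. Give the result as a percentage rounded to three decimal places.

EAR under continuous compounding: e^0.06050 − 1 = 0.062368.
Solve (1 + r/52)^52 = 1.062368: r/52 = 1.062368^(1/52) − 1 = 0.001164, so r = 0.060535 = 6.054%.

6.054%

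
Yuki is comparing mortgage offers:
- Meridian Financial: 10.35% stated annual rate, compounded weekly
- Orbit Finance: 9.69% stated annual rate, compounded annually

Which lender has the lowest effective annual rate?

Orbit Finance

Meridian Financial: (1 + 0.1035/52)^52 − 1 = 10.893%
Orbit Finance: compounded annually, EAR = 9.690%
The lowest effective annual rate is Orbit Finance at 9.690%.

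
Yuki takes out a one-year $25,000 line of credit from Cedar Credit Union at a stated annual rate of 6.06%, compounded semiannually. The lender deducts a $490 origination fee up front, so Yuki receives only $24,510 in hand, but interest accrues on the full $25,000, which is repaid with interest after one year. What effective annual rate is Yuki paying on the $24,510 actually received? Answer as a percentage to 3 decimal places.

Amount owed after one year: 25,000 × (1 + 0.0606/2)^2 = 25,000 × 1.061518 = $26,537.95.
Effective rate on net proceeds: 26,537.95 / 24,510 − 1 = 0.082740 = 8.274%.

8.274%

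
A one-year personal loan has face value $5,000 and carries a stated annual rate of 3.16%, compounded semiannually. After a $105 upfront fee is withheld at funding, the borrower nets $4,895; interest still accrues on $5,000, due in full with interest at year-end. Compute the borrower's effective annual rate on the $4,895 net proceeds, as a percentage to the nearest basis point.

Amount owed after one year: 5,000 × (1 + 0.0316/2)^2 = 5,000 × 1.031850 = $5,159.25.
Effective rate on net proceeds: 5,159.25 / 4,895 − 1 = 0.053983 = 5.40%.

5.40%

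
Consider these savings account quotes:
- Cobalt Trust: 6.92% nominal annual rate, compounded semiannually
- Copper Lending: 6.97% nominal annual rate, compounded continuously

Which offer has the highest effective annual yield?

Cobalt Trust: (1 + 0.0692/2)^2 − 1 = 7.040%
Copper Lending: e^0.0697 − 1 = 7.219%
The highest effective annual rate is Copper Lending at 7.219%.

Copper Lending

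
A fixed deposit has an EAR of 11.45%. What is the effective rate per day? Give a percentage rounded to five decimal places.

The per-day rate i satisfies (1 + i)^365 = 1 + 0.1145.
i = 1.1145^(1/365) − 1 = 0.0002970 = 0.02970%.

0.02970%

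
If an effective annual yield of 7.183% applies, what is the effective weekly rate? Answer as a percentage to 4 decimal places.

The per-week rate i satisfies (1 + i)^52 = 1 + 0.07183.
i = 1.07183^(1/52) − 1 = 0.0013349 = 0.1335%.

0.1335%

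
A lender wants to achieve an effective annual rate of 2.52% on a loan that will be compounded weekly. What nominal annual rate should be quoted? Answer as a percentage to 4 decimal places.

(1 + r/52)^52 − 1 = 0.0252, so 1 + r/52 = 1.0252^(1/52).
r/52 = 0.000479, so r = 0.024894 = 2.4894%.

2.4894%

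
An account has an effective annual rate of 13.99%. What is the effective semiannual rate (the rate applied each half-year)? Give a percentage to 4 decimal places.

6.7661%

The per-half-year rate i satisfies (1 + i)^2 = 1 + 0.1399.
i = 1.1399^(1/2) − 1 = 0.0676610 = 6.7661%.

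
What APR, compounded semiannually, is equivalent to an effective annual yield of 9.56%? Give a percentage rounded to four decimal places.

(1 + r/2)^2 − 1 = 0.0956, so 1 + r/2 = 1.0956^(1/2).
r/2 = 0.046709, so r = 0.093418 = 9.3418%.

9.3418%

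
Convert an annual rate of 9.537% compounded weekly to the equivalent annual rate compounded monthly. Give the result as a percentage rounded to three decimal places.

9.566%

EAR = (1 + 0.09537/52)^52 − 1 = 0.099970.
Solve (1 + r/12)^12 = 1.099970: r/12 = 1.099970^(1/12) − 1 = 0.007972, so r = 0.095662 = 9.566%.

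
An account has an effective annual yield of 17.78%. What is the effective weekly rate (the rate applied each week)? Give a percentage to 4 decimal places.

0.3152%

The per-week rate i satisfies (1 + i)^52 = 1 + 0.1778.
i = 1.1778^(1/52) − 1 = 0.0031520 = 0.3152%.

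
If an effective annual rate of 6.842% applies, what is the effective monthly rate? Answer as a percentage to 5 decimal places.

The per-month rate i satisfies (1 + i)^12 = 1 + 0.06842.
i = 1.06842^(1/12) − 1 = 0.0055303 = 0.55303%.

0.55303%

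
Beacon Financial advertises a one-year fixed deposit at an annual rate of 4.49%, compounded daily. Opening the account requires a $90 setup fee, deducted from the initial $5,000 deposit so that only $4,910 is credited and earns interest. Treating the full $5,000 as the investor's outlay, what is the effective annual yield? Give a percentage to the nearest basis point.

Value after one year: 4,910 × (1 + 0.0449/365)^365 = 4,910 × 1.045920 = $5,135.47.
Effective yield on the $5,000 outlay: 5,135.47 / 5,000 − 1 = 0.027094 = 2.71%.

2.71%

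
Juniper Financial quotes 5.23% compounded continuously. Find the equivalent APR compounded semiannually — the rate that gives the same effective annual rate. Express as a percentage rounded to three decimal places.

EAR under continuous compounding: e^0.0523 − 1 = 0.053692.
Solve (1 + r/2)^2 = 1.053692: r/2 = 1.053692^(1/2) − 1 = 0.026495, so r = 0.052990 = 5.299%.

5.299%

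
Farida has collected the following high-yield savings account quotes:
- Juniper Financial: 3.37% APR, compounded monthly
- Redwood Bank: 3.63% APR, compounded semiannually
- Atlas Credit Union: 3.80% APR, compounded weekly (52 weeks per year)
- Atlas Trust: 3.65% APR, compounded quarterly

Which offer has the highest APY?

Juniper Financial: (1 + 0.0337/12)^12 − 1 = 3.423%
Redwood Bank: (1 + 0.0363/2)^2 − 1 = 3.663%
Atlas Credit Union: (1 + 0.0380/52)^52 − 1 = 3.872%
Atlas Trust: (1 + 0.0365/4)^4 − 1 = 3.700%
The highest effective annual rate is Atlas Credit Union at 3.872%.

Atlas Credit Union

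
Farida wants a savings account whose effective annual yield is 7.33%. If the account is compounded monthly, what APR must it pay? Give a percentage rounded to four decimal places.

7.0947%

(1 + r/12)^12 − 1 = 0.0733, so 1 + r/12 = 1.0733^(1/12).
r/12 = 0.005912, so r = 0.070947 = 7.0947%.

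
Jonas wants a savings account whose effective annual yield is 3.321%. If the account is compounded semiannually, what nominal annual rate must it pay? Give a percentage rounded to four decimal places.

(1 + r/2)^2 − 1 = 0.03321, so 1 + r/2 = 1.03321^(1/2).
r/2 = 0.016469, so r = 0.032939 = 3.2939%.

3.2939%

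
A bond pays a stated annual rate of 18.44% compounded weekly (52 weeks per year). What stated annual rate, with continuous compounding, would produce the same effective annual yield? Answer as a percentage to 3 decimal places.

18.407%

EAR = (1 + 0.1844/52)^52 − 1 = 0.202105.
Equivalent continuous rate: r = ln(1 + 0.202105) = 0.184074 = 18.407%.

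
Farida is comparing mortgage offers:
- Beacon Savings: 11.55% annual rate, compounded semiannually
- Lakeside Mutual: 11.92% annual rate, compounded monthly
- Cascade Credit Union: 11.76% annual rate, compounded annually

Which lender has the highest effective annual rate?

Beacon Savings: (1 + 0.1155/2)^2 − 1 = 11.884%
Lakeside Mutual: (1 + 0.1192/12)^12 − 1 = 12.593%
Cascade Credit Union: compounded annually, EAR = 11.760%
The highest effective annual rate is Lakeside Mutual at 12.593%.

Lakeside Mutual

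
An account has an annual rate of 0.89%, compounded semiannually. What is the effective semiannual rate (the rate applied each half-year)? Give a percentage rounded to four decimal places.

With a nominal annual rate compounded semiannually, the periodic rate is the nominal rate divided by 2.
i = 0.0089 / 2 = 0.0044500 = 0.4450%.

0.4450%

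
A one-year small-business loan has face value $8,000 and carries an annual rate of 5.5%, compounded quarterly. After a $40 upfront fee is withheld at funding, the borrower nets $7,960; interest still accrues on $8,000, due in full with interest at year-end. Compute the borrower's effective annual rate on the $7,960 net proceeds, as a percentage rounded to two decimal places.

6.15%

Amount owed after one year: 8,000 × (1 + 0.055/4)^4 = 8,000 × 1.056145 = $8,449.16.
Effective rate on net proceeds: 8,449.16 / 7,960 − 1 = 0.061452 = 6.15%.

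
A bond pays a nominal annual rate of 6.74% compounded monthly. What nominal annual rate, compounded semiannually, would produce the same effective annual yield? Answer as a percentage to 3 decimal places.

EAR = (1 + 0.0674/12)^12 − 1 = 0.069522.
Solve (1 + r/2)^2 = 1.069522: r/2 = 1.069522^(1/2) − 1 = 0.034177, so r = 0.068354 = 6.835%.

6.835%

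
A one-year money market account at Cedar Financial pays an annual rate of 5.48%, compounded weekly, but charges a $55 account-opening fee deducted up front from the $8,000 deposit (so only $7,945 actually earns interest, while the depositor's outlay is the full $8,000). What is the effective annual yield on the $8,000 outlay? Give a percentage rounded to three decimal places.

Value after one year: 7,945 × (1 + 0.0548/52)^52 = 7,945 × 1.056299 = $8,392.29.
Effective yield on the $8,000 outlay: 8,392.29 / 8,000 − 1 = 0.049037 = 4.904%.

4.904%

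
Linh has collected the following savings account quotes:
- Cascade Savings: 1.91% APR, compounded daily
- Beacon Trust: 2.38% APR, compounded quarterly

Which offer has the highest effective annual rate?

Cascade Savings: (1 + 0.0191/365)^365 − 1 = 1.928%
Beacon Trust: (1 + 0.0238/4)^4 − 1 = 2.401%
The highest effective annual rate is Beacon Trust at 2.401%.

Beacon Trust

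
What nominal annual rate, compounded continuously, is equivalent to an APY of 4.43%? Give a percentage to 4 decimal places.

4.3347%

Continuous: nominal r satisfies e^r − 1 = 0.0443.
r = ln(1 + 0.0443) = ln(1.0443) = 0.043347 = 4.3347%.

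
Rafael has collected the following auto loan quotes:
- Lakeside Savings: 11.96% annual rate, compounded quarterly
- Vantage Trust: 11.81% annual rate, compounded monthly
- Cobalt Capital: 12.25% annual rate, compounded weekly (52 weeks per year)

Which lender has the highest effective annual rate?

Lakeside Savings: (1 + 0.1196/4)^4 − 1 = 12.507%
Vantage Trust: (1 + 0.1181/12)^12 − 1 = 12.471%
Cobalt Capital: (1 + 0.1225/52)^52 − 1 = 13.016%
The highest effective annual rate is Cobalt Capital at 13.016%.

Cobalt Capital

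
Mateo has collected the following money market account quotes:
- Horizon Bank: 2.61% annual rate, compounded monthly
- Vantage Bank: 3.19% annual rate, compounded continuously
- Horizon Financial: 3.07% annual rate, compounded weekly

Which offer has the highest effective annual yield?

Vantage Bank

Horizon Bank: (1 + 0.0261/12)^12 − 1 = 2.641%
Vantage Bank: e^0.0319 − 1 = 3.241%
Horizon Financial: (1 + 0.0307/52)^52 − 1 = 3.117%
The highest effective annual rate is Vantage Bank at 3.241%.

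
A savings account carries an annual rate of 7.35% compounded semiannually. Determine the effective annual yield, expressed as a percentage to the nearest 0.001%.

7.485%

EAR = (1 + 0.0735/2)^2 − 1.
= 1.074851 − 1 = 7.485%.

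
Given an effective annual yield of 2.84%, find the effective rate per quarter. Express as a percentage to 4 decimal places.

The per-quarter rate i satisfies (1 + i)^4 = 1 + 0.0284.
i = 1.0284^(1/4) − 1 = 0.0070256 = 0.7026%.

0.7026%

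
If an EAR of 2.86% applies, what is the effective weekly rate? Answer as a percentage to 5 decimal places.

0.05424%

The per-week rate i satisfies (1 + i)^52 = 1 + 0.0286.
i = 1.0286^(1/52) − 1 = 0.0005424 = 0.05424%.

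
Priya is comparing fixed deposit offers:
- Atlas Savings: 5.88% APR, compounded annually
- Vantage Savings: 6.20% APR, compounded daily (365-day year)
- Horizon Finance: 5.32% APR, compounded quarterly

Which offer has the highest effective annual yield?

Atlas Savings: compounded annually, EAR = 5.880%
Vantage Savings: (1 + 0.0620/365)^365 − 1 = 6.396%
Horizon Finance: (1 + 0.0532/4)^4 − 1 = 5.427%
The highest effective annual rate is Vantage Savings at 6.396%.

Vantage Savings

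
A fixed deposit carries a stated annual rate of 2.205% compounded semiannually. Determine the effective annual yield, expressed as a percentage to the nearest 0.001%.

2.217%

EAR = (1 + 0.02205/2)^2 − 1.
= 1.022172 − 1 = 2.217%.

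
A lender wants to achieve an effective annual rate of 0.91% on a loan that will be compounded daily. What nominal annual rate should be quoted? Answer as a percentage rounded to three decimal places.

(1 + r/365)^365 − 1 = 0.0091, so 1 + r/365 = 1.0091^(1/365).
r/365 = 0.000025, so r = 0.009059 = 0.906%.

0.906%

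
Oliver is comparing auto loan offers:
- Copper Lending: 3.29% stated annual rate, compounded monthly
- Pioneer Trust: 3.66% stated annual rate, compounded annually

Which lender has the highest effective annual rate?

Copper Lending: (1 + 0.0329/12)^12 − 1 = 3.340%
Pioneer Trust: compounded annually, EAR = 3.660%
The highest effective annual rate is Pioneer Trust at 3.660%.

Pioneer Trust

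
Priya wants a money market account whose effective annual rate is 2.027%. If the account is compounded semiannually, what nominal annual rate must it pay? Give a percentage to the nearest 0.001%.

2.017%

(1 + r/2)^2 − 1 = 0.02027, so 1 + r/2 = 1.02027^(1/2).
r/2 = 0.010084, so r = 0.020168 = 2.017%.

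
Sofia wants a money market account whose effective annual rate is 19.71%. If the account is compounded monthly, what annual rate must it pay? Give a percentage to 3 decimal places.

18.126%

(1 + r/12)^12 − 1 = 0.1971, so 1 + r/12 = 1.1971^(1/12).
r/12 = 0.015105, so r = 0.181257 = 18.126%.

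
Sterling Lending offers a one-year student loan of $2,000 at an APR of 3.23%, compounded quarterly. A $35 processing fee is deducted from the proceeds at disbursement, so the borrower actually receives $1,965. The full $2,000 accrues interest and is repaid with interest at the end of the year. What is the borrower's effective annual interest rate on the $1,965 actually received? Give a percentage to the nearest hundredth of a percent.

Amount owed after one year: 2,000 × (1 + 0.0323/4)^4 = 2,000 × 1.032693 = $2,065.39.
Effective rate on net proceeds: 2,065.39 / 1,965 − 1 = 0.051087 = 5.11%.

5.11%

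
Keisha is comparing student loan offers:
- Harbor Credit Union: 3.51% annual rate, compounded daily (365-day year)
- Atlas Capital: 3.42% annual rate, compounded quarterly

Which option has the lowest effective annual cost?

Harbor Credit Union: (1 + 0.0351/365)^365 − 1 = 3.572%
Atlas Capital: (1 + 0.0342/4)^4 − 1 = 3.464%
The lowest effective annual rate is Atlas Capital at 3.464%.

Atlas Capital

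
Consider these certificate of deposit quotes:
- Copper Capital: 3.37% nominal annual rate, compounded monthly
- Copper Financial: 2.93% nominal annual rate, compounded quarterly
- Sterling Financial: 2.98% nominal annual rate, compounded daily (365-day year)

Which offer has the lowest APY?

Copper Financial

Copper Capital: (1 + 0.0337/12)^12 − 1 = 3.423%
Copper Financial: (1 + 0.0293/4)^4 − 1 = 2.962%
Sterling Financial: (1 + 0.0298/365)^365 − 1 = 3.025%
The lowest effective annual rate is Copper Financial at 2.962%.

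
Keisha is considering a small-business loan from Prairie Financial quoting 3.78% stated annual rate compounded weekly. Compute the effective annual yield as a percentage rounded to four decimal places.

3.8509%

EAR = (1 + 0.0378/52)^52 − 1.
= (1 + 0.000727)^52 − 1 = 1.038509 − 1 = 3.8509%.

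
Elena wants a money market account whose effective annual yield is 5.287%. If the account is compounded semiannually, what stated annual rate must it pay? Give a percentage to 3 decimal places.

(1 + r/2)^2 − 1 = 0.05287, so 1 + r/2 = 1.05287^(1/2).
r/2 = 0.026095, so r = 0.052189 = 5.219%.

5.219%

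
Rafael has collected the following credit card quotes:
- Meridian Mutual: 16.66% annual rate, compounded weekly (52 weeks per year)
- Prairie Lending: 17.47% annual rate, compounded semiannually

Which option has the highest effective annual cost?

Prairie Lending

Meridian Mutual: (1 + 0.1666/52)^52 − 1 = 18.097%
Prairie Lending: (1 + 0.1747/2)^2 − 1 = 18.233%
The highest effective annual rate is Prairie Lending at 18.233%.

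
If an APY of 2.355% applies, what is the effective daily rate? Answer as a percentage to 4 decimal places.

0.0064%

The per-day rate i satisfies (1 + i)^365 = 1 + 0.02355.
i = 1.02355^(1/365) − 1 = 0.0000638 = 0.0064%.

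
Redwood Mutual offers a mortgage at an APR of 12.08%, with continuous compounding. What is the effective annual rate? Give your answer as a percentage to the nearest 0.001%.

With continuous compounding, EAR = e^0.1208 − 1.
e^0.1208 = 1.128399, so EAR = 0.128399 = 12.840%.

12.840%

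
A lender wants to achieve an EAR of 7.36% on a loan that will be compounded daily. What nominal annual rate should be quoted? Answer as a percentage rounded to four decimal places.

(1 + r/365)^365 − 1 = 0.0736, so 1 + r/365 = 1.0736^(1/365).
r/365 = 0.000195, so r = 0.071024 = 7.1024%.

7.1024%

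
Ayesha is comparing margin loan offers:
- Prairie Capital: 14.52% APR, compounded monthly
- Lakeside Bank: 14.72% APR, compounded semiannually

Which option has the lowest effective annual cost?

Lakeside Bank

Prairie Capital: (1 + 0.1452/12)^12 − 1 = 15.526%
Lakeside Bank: (1 + 0.1472/2)^2 − 1 = 15.262%
The lowest effective annual rate is Lakeside Bank at 15.262%.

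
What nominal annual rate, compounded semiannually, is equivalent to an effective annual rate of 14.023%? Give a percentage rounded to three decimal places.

(1 + r/2)^2 − 1 = 0.14023, so 1 + r/2 = 1.14023^(1/2).
r/2 = 0.067816, so r = 0.135631 = 13.563%.

13.563%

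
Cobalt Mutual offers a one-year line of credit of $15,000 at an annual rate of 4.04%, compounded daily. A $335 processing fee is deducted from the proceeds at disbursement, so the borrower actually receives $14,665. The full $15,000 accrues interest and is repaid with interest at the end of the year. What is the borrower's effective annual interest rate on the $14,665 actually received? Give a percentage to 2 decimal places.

Amount owed after one year: 15,000 × (1 + 0.0404/365)^365 = 15,000 × 1.041225 = $15,618.37.
Effective rate on net proceeds: 15,618.37 / 14,665 − 1 = 0.065010 = 6.50%.

6.50%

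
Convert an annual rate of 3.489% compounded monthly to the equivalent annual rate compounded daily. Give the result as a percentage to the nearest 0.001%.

EAR = (1 + 0.03489/12)^12 − 1 = 0.035453.
Solve (1 + r/365)^365 = 1.035453: r/365 = 1.035453^(1/365) − 1 = 0.000095, so r = 0.034841 = 3.484%.

3.484%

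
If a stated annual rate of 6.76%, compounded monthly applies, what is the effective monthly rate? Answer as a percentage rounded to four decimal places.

With a nominal annual rate compounded monthly, the periodic rate is the nominal rate divided by 12.
i = 0.0676 / 12 = 0.0056333 = 0.5633%.

0.5633%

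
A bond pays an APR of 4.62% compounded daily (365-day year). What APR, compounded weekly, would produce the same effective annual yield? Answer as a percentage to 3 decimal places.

EAR = (1 + 0.0462/365)^365 − 1 = 0.047281.
Solve (1 + r/52)^52 = 1.047281: r/52 = 1.047281^(1/52) − 1 = 0.000889, so r = 0.046218 = 4.622%.

4.622%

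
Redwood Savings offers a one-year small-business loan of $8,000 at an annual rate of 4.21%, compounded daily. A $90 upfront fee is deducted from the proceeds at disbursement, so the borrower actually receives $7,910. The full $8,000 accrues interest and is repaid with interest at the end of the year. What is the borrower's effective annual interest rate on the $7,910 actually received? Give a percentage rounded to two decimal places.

Amount owed after one year: 8,000 × (1 + 0.0421/365)^365 = 8,000 × 1.042996 = $8,343.97.
Effective rate on net proceeds: 8,343.97 / 7,910 − 1 = 0.054863 = 5.49%.

5.49%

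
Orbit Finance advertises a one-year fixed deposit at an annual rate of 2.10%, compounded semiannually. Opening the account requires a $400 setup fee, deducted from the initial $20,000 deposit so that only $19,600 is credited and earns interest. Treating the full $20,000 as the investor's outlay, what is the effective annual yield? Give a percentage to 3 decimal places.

0.069%

Value after one year: 19,600 × (1 + 0.0210/2)^2 = 19,600 × 1.021110 = $20,013.76.
Effective yield on the $20,000 outlay: 20,013.76 / 20,000 − 1 = 0.000688 = 0.069%.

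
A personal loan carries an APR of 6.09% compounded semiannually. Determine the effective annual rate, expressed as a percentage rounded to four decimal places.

EAR = (1 + 0.0609/2)^2 − 1.
= (1 + 0.030450)^2 − 1 = 1.061827 − 1 = 6.1827%.

6.1827%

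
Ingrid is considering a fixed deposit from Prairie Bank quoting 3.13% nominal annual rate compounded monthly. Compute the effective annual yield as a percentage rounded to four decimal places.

EAR = (1 + 0.0313/12)^12 − 1.
= 1.031753 − 1 = 3.1753%.

3.1753%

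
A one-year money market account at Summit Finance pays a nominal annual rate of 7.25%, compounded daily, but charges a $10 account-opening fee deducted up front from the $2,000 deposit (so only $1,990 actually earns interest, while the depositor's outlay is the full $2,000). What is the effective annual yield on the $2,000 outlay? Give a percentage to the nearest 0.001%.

Value after one year: 1,990 × (1 + 0.0725/365)^365 = 1,990 × 1.075185 = $2,139.62.
Effective yield on the $2,000 outlay: 2,139.62 / 2,000 − 1 = 0.069809 = 6.981%.

6.981%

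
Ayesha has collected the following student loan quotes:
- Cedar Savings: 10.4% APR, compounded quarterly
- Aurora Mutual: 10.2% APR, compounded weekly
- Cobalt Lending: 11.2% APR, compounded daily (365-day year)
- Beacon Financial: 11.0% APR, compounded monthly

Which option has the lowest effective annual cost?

Cedar Savings: (1 + 0.104/4)^4 − 1 = 10.813%
Aurora Mutual: (1 + 0.102/52)^52 − 1 = 10.727%
Cobalt Lending: (1 + 0.112/365)^365 − 1 = 11.849%
Beacon Financial: (1 + 0.110/12)^12 − 1 = 11.572%
The lowest effective annual rate is Aurora Mutual at 10.727%.

Aurora Mutual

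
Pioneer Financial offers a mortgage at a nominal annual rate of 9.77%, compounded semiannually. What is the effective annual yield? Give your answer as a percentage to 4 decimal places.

10.0086%

EAR = (1 + 0.0977/2)^2 − 1.
= (1 + 0.048850)^2 − 1 = 1.100086 − 1 = 10.0086%.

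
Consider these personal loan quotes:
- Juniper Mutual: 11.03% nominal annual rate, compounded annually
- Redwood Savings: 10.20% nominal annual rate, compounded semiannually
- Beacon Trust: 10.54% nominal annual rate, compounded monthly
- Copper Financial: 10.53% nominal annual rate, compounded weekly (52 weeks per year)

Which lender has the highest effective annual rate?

Copper Financial

Juniper Mutual: compounded annually, EAR = 11.030%
Redwood Savings: (1 + 0.1020/2)^2 − 1 = 10.460%
Beacon Trust: (1 + 0.1054/12)^12 − 1 = 11.064%
Copper Financial: (1 + 0.1053/52)^52 − 1 = 11.093%
The highest effective annual rate is Copper Financial at 11.093%.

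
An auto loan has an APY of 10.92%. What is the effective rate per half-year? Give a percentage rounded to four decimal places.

The per-half-year rate i satisfies (1 + i)^2 = 1 + 0.1092.
i = 1.1092^(1/2) − 1 = 0.0531856 = 5.3186%.

5.3186%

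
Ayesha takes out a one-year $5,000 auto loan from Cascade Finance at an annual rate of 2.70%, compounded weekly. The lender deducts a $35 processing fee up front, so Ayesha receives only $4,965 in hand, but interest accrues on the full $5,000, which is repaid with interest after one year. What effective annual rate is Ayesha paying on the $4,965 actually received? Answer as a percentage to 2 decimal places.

3.46%

Amount owed after one year: 5,000 × (1 + 0.0270/52)^52 = 5,000 × 1.027361 = $5,136.80.
Effective rate on net proceeds: 5,136.80 / 4,965 − 1 = 0.034603 = 3.46%.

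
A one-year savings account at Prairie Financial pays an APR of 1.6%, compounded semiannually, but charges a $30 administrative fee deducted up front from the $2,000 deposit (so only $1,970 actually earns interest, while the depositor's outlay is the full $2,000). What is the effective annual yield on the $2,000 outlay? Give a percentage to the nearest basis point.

0.08%

Value after one year: 1,970 × (1 + 0.016/2)^2 = 1,970 × 1.016064 = $2,001.65.
Effective yield on the $2,000 outlay: 2,001.65 / 2,000 − 1 = 0.000823 = 0.08%.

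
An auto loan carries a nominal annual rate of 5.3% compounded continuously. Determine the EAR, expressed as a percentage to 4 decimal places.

With continuous compounding, EAR = e^0.053 − 1.
e^0.053 = 1.054430, so EAR = 0.054430 = 5.4430%.

5.4430%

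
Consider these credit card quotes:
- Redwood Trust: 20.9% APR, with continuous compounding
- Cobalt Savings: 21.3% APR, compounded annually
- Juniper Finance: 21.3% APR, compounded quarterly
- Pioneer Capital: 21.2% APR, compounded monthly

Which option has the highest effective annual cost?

Redwood Trust: e^0.209 − 1 = 23.244%
Cobalt Savings: compounded annually, EAR = 21.300%
Juniper Finance: (1 + 0.213/4)^4 − 1 = 23.063%
Pioneer Capital: (1 + 0.212/12)^12 − 1 = 23.386%
The highest effective annual rate is Pioneer Capital at 23.386%.

Pioneer Capital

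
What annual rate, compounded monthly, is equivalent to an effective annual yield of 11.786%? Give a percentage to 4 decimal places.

(1 + r/12)^12 − 1 = 0.11786, so 1 + r/12 = 1.11786^(1/12).
r/12 = 0.009328, so r = 0.111935 = 11.1935%.

11.1935%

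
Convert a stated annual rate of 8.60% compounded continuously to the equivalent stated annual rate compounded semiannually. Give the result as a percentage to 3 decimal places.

8.788%

EAR under continuous compounding: e^0.0860 − 1 = 0.089806.
Solve (1 + r/2)^2 = 1.089806: r/2 = 1.089806^(1/2) − 1 = 0.043938, so r = 0.087876 = 8.788%.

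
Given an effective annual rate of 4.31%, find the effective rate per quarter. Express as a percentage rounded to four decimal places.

The per-quarter rate i satisfies (1 + i)^4 = 1 + 0.0431.
i = 1.0431^(1/4) − 1 = 0.0106051 = 1.0605%.

1.0605%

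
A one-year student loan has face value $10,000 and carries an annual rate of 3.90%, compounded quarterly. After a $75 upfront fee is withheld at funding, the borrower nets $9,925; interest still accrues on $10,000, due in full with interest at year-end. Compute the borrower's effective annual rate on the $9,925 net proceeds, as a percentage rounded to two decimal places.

4.74%

Amount owed after one year: 10,000 × (1 + 0.0390/4)^4 = 10,000 × 1.039574 = $10,395.74.
Effective rate on net proceeds: 10,395.74 / 9,925 − 1 = 0.047430 = 4.74%.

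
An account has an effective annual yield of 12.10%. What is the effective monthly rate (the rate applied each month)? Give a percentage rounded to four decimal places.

The per-month rate i satisfies (1 + i)^12 = 1 + 0.1210.
i = 1.1210^(1/12) − 1 = 0.0095639 = 0.9564%.

0.9564%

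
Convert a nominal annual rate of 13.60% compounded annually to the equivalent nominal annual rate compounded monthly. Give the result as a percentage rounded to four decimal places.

12.8193%

Compounded annually, EAR = nominal = 0.136000.
Solve (1 + r/12)^12 = 1.136000: r/12 = 1.136000^(1/12) − 1 = 0.010683, so r = 0.128193 = 12.8193%.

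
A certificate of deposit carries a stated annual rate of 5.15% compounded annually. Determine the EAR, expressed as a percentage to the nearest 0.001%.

5.150%

Annual compounding means the effective rate equals the nominal rate: 5.150%.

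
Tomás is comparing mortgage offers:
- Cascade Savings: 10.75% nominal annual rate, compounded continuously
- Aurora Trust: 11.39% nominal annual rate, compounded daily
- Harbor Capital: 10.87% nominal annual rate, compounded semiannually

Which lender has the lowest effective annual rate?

Harbor Capital

Cascade Savings: e^0.1075 − 1 = 11.349%
Aurora Trust: (1 + 0.1139/365)^365 − 1 = 12.062%
Harbor Capital: (1 + 0.1087/2)^2 − 1 = 11.165%
The lowest effective annual rate is Harbor Capital at 11.165%.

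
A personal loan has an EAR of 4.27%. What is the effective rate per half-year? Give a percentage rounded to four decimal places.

The per-half-year rate i satisfies (1 + i)^2 = 1 + 0.0427.
i = 1.0427^(1/2) − 1 = 0.0211268 = 2.1127%.

2.1127%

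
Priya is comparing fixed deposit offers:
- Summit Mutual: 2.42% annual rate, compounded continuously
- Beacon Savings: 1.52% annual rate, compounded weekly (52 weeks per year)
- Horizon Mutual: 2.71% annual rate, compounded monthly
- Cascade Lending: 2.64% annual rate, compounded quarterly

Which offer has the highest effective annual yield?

Summit Mutual: e^0.0242 − 1 = 2.450%
Beacon Savings: (1 + 0.0152/52)^52 − 1 = 1.531%
Horizon Mutual: (1 + 0.0271/12)^12 − 1 = 2.744%
Cascade Lending: (1 + 0.0264/4)^4 − 1 = 2.666%
The highest effective annual rate is Horizon Mutual at 2.744%.

Horizon Mutual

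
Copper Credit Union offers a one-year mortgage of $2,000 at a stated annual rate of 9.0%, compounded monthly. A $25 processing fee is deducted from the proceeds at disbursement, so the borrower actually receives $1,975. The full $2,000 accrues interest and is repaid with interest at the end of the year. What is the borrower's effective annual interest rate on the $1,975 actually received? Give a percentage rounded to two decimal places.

10.77%

Amount owed after one year: 2,000 × (1 + 0.090/12)^12 = 2,000 × 1.093807 = $2,187.61.
Effective rate on net proceeds: 2,187.61 / 1,975 − 1 = 0.107653 = 10.77%.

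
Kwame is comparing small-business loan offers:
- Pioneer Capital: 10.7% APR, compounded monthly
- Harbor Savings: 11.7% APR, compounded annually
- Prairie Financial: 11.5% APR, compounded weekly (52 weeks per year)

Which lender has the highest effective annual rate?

Pioneer Capital: (1 + 0.107/12)^12 − 1 = 11.241%
Harbor Savings: compounded annually, EAR = 11.700%
Prairie Financial: (1 + 0.115/52)^52 − 1 = 12.173%
The highest effective annual rate is Prairie Financial at 12.173%.

Prairie Financial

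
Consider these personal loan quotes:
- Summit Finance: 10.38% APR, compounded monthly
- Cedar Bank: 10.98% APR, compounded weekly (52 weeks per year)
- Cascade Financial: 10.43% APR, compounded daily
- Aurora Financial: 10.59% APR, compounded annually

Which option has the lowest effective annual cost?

Summit Finance: (1 + 0.1038/12)^12 − 1 = 10.888%
Cedar Bank: (1 + 0.1098/52)^52 − 1 = 11.593%
Cascade Financial: (1 + 0.1043/365)^365 − 1 = 10.992%
Aurora Financial: compounded annually, EAR = 10.590%
The lowest effective annual rate is Aurora Financial at 10.590%.

Aurora Financial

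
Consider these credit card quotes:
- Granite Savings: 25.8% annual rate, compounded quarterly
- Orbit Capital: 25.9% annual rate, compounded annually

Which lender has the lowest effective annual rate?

Granite Savings: (1 + 0.258/4)^4 − 1 = 28.405%
Orbit Capital: compounded annually, EAR = 25.900%
The lowest effective annual rate is Orbit Capital at 25.900%.

Orbit Capital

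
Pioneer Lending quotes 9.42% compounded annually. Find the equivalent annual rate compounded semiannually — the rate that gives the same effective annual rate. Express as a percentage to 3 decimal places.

Compounded annually, EAR = nominal = 0.094200.
Solve (1 + r/2)^2 = 1.094200: r/2 = 1.094200^(1/2) − 1 = 0.046040, so r = 0.092080 = 9.208%.

9.208%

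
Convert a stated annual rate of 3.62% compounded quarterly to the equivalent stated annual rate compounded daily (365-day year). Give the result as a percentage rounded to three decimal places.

3.604%

EAR = (1 + 0.0362/4)^4 − 1 = 0.036694.
Solve (1 + r/365)^365 = 1.036694: r/365 = 1.036694^(1/365) − 1 = 0.000099, so r = 0.036039 = 3.604%.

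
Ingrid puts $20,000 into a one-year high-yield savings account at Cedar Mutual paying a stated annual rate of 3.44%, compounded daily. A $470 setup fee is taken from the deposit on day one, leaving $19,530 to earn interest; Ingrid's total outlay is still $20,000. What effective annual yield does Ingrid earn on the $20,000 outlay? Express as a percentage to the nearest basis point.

1.07%

Value after one year: 19,530 × (1 + 0.0344/365)^365 = 19,530 × 1.034997 = $20,213.49.
Effective yield on the $20,000 outlay: 20,213.49 / 20,000 − 1 = 0.010674 = 1.07%.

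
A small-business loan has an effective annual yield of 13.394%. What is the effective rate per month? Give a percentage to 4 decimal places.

1.0530%

The per-month rate i satisfies (1 + i)^12 = 1 + 0.13394.
i = 1.13394^(1/12) − 1 = 0.0105299 = 1.0530%.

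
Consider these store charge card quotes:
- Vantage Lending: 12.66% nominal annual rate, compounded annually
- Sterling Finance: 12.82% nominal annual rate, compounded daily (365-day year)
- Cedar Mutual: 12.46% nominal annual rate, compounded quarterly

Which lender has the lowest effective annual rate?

Vantage Lending: compounded annually, EAR = 12.660%
Sterling Finance: (1 + 0.1282/365)^365 − 1 = 13.675%
Cedar Mutual: (1 + 0.1246/4)^4 − 1 = 13.054%
The lowest effective annual rate is Vantage Lending at 12.660%.

Vantage Lending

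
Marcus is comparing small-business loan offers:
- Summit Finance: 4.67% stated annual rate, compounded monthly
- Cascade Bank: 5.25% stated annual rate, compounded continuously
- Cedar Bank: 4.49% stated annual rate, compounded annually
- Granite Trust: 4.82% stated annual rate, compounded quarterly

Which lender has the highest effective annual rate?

Cascade Bank

Summit Finance: (1 + 0.0467/12)^12 − 1 = 4.771%
Cascade Bank: e^0.0525 − 1 = 5.390%
Cedar Bank: compounded annually, EAR = 4.490%
Granite Trust: (1 + 0.0482/4)^4 − 1 = 4.908%
The highest effective annual rate is Cascade Bank at 5.390%.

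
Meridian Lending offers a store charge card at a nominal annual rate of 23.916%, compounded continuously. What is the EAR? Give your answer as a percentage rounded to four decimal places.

With continuous compounding, EAR = e^0.23916 − 1.
e^0.23916 = 1.270182, so EAR = 0.270182 = 27.0182%.

27.0182%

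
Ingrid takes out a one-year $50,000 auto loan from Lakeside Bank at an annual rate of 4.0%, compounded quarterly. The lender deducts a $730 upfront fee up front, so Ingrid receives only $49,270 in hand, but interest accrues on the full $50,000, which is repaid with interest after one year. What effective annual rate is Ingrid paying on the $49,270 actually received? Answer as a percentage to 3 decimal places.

Amount owed after one year: 50,000 × (1 + 0.040/4)^4 = 50,000 × 1.040604 = $52,030.20.
Effective rate on net proceeds: 52,030.20 / 49,270 − 1 = 0.056022 = 5.602%.

5.602%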